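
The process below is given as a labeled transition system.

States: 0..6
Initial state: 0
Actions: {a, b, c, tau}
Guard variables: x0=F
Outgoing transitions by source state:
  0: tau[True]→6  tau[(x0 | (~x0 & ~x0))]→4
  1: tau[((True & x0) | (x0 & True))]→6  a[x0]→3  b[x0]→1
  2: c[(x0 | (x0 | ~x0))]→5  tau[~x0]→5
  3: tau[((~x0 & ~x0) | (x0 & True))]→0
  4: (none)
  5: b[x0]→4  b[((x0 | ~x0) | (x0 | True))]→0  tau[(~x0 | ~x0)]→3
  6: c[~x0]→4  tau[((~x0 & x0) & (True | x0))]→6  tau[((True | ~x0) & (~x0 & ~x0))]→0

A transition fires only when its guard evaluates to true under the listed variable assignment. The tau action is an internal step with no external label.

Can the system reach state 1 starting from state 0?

Answer: UNREACHABLE

Analysis:
Guard filter leaves 9 enabled edge(s).
depth 0: {0}
depth 1: {4,6}  now seen {0,4,6}
Reach set: {0,4,6}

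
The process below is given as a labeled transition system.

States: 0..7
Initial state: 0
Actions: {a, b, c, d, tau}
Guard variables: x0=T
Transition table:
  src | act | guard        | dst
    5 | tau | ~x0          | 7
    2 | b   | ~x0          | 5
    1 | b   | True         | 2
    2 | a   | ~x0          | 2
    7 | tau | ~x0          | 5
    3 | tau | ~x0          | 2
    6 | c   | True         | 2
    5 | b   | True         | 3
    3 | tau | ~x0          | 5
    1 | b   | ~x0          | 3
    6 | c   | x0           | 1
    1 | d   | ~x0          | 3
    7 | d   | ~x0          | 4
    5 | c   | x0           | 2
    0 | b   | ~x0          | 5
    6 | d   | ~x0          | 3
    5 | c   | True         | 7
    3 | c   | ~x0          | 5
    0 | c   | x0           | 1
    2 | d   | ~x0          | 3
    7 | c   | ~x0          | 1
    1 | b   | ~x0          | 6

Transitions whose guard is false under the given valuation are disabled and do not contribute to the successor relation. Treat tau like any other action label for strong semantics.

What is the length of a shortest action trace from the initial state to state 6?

Answer: UNREACHABLE

Analysis:
Breadth-first toward 6:
  L0 = {0}
  L1 = {1}
  L2 = {2}
6 never appears.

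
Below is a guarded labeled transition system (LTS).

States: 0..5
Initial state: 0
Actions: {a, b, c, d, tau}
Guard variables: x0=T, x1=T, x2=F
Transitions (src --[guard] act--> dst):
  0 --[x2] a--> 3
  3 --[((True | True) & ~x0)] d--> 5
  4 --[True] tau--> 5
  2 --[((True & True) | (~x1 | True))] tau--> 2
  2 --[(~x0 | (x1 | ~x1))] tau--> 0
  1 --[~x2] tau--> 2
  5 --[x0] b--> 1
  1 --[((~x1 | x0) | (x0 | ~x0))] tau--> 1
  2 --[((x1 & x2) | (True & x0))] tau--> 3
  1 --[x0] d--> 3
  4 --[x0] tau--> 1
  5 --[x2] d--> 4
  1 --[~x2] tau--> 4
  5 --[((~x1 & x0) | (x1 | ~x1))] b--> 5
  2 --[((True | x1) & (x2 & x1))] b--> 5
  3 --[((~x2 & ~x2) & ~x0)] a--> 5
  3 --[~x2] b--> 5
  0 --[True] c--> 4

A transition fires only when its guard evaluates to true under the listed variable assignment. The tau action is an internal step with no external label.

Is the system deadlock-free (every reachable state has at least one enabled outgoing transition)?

Reach set: {0,1,2,3,4,5}
  0: c→4  [1 exit(s)]
  1: d→3  tau→1  tau→2  tau→4  [4 exit(s)]
  2: tau→0  tau→2  tau→3  [3 exit(s)]
  3: b→5  [1 exit(s)]
  4: tau→1  tau→5  [2 exit(s)]
  5: b→1  b→5  [2 exit(s)]

Answer: DEADLOCK-FREE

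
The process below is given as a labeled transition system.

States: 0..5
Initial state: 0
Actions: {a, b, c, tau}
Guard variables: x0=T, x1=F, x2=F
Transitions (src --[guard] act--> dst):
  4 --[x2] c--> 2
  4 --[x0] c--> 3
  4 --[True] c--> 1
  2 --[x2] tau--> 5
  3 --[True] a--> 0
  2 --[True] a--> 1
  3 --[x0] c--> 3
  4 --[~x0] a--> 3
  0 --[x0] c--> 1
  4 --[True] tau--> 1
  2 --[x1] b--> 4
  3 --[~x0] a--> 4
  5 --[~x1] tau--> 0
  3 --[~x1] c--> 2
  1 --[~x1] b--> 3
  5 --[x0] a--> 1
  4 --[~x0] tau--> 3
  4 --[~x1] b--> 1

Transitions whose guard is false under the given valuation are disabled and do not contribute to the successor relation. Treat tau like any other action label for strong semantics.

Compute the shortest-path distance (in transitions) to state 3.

Answer: 2

Trace:
Breadth-first toward 3:
  Layer 0: {0}
  Layer 1: {1}
  Layer 2: {3}
first hit 3 at d=2 via c·b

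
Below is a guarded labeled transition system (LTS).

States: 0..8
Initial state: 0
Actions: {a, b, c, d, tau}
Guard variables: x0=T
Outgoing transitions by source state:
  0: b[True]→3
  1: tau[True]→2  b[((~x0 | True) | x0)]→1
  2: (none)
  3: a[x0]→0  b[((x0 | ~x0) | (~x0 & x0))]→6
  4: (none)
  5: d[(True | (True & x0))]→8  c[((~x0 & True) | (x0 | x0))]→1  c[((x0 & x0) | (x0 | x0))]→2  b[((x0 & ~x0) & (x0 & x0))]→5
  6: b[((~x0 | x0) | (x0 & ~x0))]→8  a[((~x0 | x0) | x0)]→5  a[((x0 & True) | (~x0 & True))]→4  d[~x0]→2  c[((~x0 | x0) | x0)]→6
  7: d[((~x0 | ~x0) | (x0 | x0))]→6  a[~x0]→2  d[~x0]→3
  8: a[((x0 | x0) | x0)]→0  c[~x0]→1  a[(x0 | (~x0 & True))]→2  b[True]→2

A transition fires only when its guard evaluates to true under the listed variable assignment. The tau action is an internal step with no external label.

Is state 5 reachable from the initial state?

Guard filter leaves 16 enabled edge(s).
depth 0: {0}
depth 1: {3}  now seen {0,3}
depth 2: {6}  now seen {0,3,6}
depth 3: {4,5,8}  now seen {0,3,4,5,6,8}
depth 4: {1,2}  now seen {0,1,2,3,4,5,6,8}
Reach set: {0,1,2,3,4,5,6,8}
trace reaching 5: b·b·a

Answer: REACHABLE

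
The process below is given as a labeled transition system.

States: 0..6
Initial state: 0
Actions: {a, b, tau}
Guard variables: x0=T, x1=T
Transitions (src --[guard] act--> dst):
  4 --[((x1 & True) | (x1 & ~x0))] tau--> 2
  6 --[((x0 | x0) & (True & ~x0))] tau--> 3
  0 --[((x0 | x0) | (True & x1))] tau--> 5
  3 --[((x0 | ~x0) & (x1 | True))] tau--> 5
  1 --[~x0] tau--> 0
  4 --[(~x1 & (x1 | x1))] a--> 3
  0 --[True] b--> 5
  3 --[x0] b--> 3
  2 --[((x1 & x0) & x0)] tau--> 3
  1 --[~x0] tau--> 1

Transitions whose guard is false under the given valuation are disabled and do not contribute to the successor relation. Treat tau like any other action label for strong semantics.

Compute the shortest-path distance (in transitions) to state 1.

Answer: UNREACHABLE

Trace:
BFS to 1:
  depth 0: {0}
  depth 1: {5}
1 never appears.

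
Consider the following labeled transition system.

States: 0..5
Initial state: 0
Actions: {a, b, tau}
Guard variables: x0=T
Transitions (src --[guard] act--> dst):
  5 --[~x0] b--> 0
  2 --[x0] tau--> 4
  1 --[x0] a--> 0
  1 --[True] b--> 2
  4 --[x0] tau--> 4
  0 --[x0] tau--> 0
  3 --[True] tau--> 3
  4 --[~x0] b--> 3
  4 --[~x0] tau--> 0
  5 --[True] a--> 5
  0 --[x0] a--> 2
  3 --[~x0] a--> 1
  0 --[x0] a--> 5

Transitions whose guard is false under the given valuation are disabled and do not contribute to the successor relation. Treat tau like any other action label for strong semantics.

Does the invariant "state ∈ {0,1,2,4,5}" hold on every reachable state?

Answer: INVARIANT HOLDS

Analysis:
Inv-set: {0,1,2,4,5}
R = {0,2,4,5}
  0: safe
  2: safe
  4: safe
  5: safe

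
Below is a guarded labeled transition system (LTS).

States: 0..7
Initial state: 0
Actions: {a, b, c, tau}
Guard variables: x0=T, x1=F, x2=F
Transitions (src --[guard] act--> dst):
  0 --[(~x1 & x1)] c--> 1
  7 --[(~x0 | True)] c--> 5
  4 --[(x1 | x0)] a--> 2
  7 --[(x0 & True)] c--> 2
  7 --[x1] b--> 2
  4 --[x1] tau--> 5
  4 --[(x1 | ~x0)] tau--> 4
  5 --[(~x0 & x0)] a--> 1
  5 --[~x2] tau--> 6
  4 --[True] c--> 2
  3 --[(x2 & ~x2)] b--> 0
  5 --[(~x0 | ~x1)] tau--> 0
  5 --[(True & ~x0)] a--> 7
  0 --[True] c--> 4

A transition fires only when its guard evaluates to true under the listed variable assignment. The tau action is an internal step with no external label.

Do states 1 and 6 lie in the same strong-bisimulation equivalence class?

Answer: BISIMILAR

Working:
Bisimulation quotient by refinement:
  π0 = {{0,1,2,3,4,5,6,7}}
  π1 = {{0,7},{1,2,3,6},{4},{5}}
  π2 = {{0},{1,2,3,6},{4},{5},{7}}
stable after 3 split(s): 5 block(s)
class of 1: {1,2,3,6}; class of 6: {1,2,3,6}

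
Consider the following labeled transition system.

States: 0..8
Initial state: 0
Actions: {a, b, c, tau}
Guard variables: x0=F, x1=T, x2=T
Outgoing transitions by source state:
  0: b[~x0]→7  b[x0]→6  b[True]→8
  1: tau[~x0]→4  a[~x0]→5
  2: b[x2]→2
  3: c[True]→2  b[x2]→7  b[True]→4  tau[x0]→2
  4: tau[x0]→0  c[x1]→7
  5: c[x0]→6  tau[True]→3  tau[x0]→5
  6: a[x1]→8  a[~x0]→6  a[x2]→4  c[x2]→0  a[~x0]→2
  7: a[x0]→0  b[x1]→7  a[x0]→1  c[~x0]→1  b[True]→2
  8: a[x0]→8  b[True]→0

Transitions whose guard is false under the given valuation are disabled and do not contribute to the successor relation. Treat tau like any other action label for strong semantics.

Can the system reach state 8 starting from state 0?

Guard filter leaves 19 enabled edge(s).
depth 0: {0}
depth 1: {7,8}  now seen {0,7,8}
depth 2: {1,2}  now seen {0,1,2,7,8}
depth 3: {4,5}  now seen {0,1,2,4,5,7,8}
depth 4: {3}  now seen {0,1,2,3,4,5,7,8}
Reach set: {0,1,2,3,4,5,7,8}
witness 8: b

Answer: REACHABLE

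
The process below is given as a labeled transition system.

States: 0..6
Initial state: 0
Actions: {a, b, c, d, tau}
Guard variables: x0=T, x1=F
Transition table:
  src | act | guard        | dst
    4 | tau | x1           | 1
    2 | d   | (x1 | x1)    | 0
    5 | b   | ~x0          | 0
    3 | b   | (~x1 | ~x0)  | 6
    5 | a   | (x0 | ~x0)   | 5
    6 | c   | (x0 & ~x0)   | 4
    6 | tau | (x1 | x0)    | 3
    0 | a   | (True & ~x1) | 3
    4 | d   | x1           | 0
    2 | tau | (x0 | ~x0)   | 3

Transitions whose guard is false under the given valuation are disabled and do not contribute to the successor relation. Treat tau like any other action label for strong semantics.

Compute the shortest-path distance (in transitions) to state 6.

Layered search for 6:
  L0 = {0}
  L1 = {3}
  L2 = {6}
6 enters at depth 2; path a·b

Answer: 2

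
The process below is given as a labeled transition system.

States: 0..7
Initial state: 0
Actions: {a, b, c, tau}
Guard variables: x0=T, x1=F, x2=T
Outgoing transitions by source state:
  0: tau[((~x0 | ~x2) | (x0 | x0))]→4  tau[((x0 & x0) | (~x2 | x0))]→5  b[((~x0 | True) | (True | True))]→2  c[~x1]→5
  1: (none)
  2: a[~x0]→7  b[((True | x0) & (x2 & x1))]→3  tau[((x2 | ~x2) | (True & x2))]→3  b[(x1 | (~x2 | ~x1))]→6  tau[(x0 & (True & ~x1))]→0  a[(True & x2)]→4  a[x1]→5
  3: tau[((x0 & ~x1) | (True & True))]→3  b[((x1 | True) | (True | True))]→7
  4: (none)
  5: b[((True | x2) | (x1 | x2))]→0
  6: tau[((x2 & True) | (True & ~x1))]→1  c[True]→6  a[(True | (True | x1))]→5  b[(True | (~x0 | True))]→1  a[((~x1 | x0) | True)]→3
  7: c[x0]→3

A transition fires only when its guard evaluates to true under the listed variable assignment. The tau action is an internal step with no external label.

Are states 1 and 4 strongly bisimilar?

Answer: BISIMILAR

Working:
Compute ~ classes (split until stable):
  π0 = {{0,1,2,3,4,5,6,7}}
  π1 = {{0},{1,4},{2},{3},{5},{6},{7}}
Fixed point at round 2; 7 class(es).
[1]={1,4}  [4]={1,4}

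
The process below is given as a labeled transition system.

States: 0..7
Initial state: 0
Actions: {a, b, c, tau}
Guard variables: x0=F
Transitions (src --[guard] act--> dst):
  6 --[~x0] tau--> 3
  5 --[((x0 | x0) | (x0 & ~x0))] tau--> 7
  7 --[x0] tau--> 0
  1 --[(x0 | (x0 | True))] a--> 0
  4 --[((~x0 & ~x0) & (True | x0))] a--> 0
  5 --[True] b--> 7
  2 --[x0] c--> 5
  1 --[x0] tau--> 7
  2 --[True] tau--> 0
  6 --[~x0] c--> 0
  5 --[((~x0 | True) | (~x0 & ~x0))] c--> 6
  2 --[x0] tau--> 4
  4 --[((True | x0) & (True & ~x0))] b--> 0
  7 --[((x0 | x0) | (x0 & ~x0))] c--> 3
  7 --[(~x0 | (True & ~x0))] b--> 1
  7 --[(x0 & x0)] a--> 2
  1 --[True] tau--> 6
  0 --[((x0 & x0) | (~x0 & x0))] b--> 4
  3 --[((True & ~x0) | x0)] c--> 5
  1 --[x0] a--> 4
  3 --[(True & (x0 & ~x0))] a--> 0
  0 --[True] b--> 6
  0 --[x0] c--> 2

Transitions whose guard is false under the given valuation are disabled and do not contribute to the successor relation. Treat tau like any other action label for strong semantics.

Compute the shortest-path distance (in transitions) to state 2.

Layered search for 2:
  L0 = {0}
  L1 = {6}
  L2 = {3}
  L3 = {5}
  L4 = {7}
  L5 = {1}
2 never appears.

Answer: UNREACHABLE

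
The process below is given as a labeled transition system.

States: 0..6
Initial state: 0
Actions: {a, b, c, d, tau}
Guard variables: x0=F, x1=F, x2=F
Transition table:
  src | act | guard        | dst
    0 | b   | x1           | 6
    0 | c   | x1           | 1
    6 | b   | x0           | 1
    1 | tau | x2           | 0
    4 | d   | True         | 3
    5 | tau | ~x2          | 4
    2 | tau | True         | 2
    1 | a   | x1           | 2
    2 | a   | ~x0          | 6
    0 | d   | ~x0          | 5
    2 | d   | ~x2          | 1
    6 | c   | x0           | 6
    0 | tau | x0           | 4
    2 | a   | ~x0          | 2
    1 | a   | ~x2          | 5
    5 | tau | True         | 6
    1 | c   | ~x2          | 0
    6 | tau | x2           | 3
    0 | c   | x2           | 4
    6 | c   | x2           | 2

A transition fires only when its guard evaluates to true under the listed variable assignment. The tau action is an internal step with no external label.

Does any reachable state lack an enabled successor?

Answer: DEADLOCK at state 3

Trace:
Reach set: {0,3,4,5,6}
  0: d→5  [1 exit(s)]
  3: ∅  [deadlock]
  4: d→3  [1 exit(s)]
  5: tau→4  tau→6  [2 exit(s)]
  6: ∅  [deadlock]
witness 3: d·tau·d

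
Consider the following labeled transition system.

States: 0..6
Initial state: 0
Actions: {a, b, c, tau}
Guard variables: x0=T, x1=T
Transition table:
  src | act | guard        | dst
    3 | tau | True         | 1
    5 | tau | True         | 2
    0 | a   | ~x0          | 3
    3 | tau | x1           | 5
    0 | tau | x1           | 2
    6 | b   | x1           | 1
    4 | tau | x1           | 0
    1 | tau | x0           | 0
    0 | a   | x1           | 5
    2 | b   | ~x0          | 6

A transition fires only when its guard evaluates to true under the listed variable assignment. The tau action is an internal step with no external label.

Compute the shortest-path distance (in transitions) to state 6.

BFS to 6:
  depth 0: {0}
  depth 1: {2,5}
6 never appears.

Answer: UNREACHABLE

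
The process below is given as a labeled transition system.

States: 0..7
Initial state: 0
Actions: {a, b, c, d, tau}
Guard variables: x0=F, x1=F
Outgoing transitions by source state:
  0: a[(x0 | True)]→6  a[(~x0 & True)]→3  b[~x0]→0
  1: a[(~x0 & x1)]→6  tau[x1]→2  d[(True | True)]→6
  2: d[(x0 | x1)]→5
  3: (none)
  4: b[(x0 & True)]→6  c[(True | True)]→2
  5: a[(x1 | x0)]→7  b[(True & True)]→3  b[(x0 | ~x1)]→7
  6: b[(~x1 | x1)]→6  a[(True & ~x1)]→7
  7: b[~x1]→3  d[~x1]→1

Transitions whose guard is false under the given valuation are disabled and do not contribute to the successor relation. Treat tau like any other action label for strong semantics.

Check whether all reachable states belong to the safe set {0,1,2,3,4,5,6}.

Answer: INVARIANT VIOLATED at state 7

Working:
Inv-set: {0,1,2,3,4,5,6}
Reach set: {0,1,3,6,7}
  0: ok
  1: ok
  3: ok
  6: ok
  7: ✗ unsafe
reach 7 via a·a — violates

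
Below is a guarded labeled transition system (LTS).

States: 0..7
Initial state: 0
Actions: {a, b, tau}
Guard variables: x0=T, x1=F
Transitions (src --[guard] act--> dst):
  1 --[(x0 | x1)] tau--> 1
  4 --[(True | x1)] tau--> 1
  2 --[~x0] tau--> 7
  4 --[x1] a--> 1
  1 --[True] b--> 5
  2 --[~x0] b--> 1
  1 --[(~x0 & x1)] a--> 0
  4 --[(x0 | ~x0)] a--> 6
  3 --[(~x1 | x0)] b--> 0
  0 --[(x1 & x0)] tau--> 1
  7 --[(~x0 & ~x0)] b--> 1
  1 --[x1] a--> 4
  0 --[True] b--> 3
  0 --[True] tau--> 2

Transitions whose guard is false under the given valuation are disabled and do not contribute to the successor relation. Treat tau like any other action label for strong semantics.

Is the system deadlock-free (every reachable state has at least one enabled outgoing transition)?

Reachable = {0,2,3}
  0: b→3  tau→2  [deg 2]
  2: ∅  [deadlock]
  3: b→0  [deg 1]
Path to 2: tau

Answer: DEADLOCK at state 2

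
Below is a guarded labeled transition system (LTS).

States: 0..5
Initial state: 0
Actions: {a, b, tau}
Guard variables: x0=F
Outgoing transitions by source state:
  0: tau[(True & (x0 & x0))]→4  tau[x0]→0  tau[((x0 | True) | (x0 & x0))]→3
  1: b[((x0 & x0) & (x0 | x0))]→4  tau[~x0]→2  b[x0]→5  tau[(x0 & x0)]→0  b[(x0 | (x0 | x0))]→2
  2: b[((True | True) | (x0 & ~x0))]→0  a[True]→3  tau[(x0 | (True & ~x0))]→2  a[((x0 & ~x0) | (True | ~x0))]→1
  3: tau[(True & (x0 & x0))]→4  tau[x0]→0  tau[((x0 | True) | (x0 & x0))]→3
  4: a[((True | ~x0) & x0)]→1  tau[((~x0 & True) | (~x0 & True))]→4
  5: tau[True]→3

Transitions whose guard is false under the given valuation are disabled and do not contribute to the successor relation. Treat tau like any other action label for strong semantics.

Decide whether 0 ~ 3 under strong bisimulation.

Compute ~ classes (split until stable):
  P[0] = {{0,1,2,3,4,5}}
  P[1] = {{0,1,3,4,5},{2}}
  P[2] = {{0,3,4,5},{1},{2}}
3 equivalence class(es) (converged in 3)
class of 0: {0,3,4,5}; class of 3: {0,3,4,5}

Answer: BISIMILAR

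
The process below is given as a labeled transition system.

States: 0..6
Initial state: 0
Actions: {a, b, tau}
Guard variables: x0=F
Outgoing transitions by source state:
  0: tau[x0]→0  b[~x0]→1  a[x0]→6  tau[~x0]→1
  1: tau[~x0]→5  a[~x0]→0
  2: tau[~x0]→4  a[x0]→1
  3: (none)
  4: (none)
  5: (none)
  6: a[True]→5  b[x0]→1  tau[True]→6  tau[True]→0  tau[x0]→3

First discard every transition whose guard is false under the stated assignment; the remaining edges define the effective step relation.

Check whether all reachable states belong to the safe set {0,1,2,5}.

Safe = {0,1,2,5}
Reach set: {0,1,5}
  0: ok
  1: ok
  5: ok

Answer: INVARIANT HOLDS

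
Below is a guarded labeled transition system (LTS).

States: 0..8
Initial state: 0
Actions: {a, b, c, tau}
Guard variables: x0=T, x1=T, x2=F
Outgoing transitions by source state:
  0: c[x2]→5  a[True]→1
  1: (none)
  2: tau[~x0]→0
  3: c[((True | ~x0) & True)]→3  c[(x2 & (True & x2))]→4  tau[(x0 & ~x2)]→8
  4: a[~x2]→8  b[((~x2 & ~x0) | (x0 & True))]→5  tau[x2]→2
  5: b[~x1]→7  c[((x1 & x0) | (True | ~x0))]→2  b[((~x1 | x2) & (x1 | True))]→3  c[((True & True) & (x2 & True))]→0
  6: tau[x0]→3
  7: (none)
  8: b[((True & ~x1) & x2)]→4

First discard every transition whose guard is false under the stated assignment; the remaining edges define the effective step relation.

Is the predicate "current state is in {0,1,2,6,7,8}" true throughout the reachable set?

Answer: INVARIANT HOLDS

Analysis:
Allowed set {0,1,2,6,7,8}
Reach set: {0,1}
  0: ✓
  1: ✓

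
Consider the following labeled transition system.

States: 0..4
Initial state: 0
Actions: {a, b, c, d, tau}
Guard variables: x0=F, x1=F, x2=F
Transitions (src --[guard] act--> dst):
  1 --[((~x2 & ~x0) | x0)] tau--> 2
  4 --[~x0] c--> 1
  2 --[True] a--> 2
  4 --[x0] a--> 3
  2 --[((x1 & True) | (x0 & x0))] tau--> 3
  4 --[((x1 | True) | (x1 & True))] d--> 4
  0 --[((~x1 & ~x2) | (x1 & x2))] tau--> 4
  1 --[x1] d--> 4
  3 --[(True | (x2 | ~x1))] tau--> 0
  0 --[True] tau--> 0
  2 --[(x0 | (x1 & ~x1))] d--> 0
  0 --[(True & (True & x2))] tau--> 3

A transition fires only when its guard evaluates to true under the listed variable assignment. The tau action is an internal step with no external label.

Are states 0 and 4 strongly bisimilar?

Answer: NOT BISIMILAR

Working:
Compute ~ classes (split until stable):
  π0 = {{0,1,2,3,4}}
  π1 = {{0,1,3},{2},{4}}
  π2 = {{0},{1},{2},{3},{4}}
5 equivalence class(es) (converged in 3)
class of 0: {0}; class of 4: {4}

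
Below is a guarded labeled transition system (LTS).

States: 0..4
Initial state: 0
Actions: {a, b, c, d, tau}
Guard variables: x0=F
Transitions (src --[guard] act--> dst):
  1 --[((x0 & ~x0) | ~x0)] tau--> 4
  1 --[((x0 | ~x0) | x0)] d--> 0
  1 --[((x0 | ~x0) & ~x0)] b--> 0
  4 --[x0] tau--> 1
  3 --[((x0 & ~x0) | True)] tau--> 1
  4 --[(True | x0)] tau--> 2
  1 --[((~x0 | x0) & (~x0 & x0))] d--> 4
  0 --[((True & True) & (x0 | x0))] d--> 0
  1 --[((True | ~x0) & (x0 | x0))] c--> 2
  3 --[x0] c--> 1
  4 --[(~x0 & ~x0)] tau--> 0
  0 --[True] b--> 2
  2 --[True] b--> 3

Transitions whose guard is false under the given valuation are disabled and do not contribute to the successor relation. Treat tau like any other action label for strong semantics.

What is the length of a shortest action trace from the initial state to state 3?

Answer: 2

Trace:
BFS to 3:
  depth 0: {0}
  depth 1: {2}
  depth 2: {3}
3 enters at depth 2; path b·b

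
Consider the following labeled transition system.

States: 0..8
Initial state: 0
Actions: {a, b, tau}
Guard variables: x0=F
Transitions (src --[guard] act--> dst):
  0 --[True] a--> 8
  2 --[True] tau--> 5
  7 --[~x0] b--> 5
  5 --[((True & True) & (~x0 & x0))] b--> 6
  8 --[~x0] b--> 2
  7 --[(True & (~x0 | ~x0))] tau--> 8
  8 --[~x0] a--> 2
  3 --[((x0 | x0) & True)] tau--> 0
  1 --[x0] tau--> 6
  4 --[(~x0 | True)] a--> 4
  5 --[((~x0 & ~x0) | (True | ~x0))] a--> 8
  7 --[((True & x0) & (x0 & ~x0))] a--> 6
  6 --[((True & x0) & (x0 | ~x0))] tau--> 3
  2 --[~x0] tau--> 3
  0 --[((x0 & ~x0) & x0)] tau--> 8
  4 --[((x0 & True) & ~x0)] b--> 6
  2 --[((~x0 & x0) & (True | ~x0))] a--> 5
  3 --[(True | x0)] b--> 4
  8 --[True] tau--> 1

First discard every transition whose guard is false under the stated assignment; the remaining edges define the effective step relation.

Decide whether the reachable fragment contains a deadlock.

Answer: DEADLOCK at state 1

Trace:
R = {0,1,2,3,4,5,8}
  0: a→8  [1 out]
  1: ∅  [no exit]
  2: tau→3  tau→5  [2 out]
  3: b→4  [1 out]
  4: a→4  [1 out]
  5: a→8  [1 out]
  8: a→2  b→2  tau→1  [3 out]
Path to 1: a·tau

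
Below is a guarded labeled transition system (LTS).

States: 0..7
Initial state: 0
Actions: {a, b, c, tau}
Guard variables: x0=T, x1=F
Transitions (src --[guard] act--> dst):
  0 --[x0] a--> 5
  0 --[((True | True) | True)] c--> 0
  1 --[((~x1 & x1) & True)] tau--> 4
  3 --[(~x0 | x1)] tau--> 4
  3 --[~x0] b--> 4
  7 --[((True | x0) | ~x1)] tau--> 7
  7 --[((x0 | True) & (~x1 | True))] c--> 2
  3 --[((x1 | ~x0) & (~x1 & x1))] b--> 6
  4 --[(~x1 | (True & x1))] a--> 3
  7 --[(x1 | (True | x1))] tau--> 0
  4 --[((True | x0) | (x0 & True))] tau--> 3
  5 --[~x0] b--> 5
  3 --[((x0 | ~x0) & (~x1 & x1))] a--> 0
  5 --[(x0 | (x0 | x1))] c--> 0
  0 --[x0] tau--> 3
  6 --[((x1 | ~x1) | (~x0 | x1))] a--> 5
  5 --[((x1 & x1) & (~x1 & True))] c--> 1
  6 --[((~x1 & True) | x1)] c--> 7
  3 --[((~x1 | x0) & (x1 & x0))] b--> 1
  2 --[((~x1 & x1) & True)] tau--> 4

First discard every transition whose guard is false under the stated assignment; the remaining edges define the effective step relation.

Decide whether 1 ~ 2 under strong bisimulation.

Refine partition for ~:
  P[0] = {{0,1,2,3,4,5,6,7}}
  P[1] = {{0},{1,2,3},{4},{5},{6},{7}}
Fixed point at round 2; 6 class(es).
[1]={1,2,3}  [2]={1,2,3}

Answer: BISIMILAR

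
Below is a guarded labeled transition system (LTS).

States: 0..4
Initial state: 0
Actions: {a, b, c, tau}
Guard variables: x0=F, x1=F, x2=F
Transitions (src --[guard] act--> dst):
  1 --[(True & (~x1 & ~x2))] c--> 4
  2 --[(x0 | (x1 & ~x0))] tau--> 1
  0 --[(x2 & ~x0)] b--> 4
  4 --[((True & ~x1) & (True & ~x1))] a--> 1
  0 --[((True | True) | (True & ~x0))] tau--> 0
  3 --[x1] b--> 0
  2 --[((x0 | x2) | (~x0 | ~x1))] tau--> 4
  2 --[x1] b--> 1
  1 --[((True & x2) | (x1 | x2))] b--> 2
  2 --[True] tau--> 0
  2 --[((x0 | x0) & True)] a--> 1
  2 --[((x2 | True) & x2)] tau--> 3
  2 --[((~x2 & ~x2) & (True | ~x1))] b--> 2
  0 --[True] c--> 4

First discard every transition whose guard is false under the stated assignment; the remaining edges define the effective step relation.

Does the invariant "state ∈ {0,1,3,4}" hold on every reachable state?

Allowed set {0,1,3,4}
Reach set: {0,1,4}
  0: ok
  1: ok
  4: ok

Answer: INVARIANT HOLDS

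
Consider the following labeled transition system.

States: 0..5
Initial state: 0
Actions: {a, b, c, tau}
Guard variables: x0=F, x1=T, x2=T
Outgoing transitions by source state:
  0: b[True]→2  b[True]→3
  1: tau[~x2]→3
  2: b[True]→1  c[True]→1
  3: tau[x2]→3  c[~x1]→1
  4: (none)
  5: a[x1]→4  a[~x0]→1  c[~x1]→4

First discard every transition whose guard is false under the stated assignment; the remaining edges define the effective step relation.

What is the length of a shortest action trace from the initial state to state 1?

Answer: 2

Analysis:
Breadth-first toward 1:
  depth 0: {0}
  depth 1: {2,3}
  depth 2: {1}
depth(1)=2, e.g. b·b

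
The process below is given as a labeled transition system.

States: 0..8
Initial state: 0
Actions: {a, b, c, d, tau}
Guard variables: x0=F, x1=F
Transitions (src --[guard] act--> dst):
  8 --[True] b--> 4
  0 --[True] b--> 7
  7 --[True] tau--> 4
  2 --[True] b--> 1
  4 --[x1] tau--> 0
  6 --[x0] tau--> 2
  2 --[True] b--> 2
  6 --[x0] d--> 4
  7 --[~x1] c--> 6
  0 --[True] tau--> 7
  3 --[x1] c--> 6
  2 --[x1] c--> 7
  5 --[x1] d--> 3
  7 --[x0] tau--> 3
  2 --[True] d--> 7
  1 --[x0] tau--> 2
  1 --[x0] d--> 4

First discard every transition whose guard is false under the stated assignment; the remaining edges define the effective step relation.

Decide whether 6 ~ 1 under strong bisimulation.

Answer: BISIMILAR

Trace:
Compute ~ classes (split until stable):
  π0 = {{0,1,2,3,4,5,6,7,8}}
  π1 = {{0},{1,3,4,5,6},{2},{7},{8}}
stable after 2 split(s): 5 block(s)
class of 6: {1,3,4,5,6}; class of 1: {1,3,4,5,6}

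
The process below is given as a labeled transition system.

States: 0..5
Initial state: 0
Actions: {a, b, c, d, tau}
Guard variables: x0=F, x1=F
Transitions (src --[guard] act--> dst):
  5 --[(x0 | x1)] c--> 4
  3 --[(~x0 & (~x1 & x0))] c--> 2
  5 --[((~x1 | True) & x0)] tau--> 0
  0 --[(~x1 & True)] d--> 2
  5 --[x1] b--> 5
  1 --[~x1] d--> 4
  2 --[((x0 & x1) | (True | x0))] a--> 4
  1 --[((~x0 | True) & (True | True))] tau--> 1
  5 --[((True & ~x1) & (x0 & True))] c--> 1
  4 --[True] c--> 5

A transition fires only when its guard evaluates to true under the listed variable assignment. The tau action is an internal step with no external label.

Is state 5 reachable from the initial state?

Answer: REACHABLE

Trace:
After dropping false guards: 5 live edges.
Layer 0: {0}
Layer 1: {2}  cumulative {0,2}
Layer 2: {4}  cumulative {0,2,4}
Layer 3: {5}  cumulative {0,2,4,5}
Reach set: {0,2,4,5}
Path to 5: d·a·c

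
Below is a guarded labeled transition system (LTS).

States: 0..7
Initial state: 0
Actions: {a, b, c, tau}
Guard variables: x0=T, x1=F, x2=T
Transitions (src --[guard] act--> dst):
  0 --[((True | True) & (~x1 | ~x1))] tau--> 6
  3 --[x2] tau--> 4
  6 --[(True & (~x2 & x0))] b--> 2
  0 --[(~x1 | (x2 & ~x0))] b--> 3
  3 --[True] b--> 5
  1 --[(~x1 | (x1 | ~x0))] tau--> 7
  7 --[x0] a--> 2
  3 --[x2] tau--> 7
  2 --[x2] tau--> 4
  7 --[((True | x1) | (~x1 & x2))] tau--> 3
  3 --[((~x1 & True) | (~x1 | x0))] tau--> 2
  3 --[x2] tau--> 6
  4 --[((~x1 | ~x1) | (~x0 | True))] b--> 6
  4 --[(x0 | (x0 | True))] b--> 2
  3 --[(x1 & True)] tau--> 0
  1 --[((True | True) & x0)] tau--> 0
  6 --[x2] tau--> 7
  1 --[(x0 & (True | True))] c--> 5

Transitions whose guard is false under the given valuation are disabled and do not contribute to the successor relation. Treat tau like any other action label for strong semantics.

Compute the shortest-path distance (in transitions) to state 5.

Answer: 2

Trace:
Layered search for 5:
  depth 0: {0}
  depth 1: {3,6}
  depth 2: {2,4,5,7}
first hit 5 at d=2 via b·b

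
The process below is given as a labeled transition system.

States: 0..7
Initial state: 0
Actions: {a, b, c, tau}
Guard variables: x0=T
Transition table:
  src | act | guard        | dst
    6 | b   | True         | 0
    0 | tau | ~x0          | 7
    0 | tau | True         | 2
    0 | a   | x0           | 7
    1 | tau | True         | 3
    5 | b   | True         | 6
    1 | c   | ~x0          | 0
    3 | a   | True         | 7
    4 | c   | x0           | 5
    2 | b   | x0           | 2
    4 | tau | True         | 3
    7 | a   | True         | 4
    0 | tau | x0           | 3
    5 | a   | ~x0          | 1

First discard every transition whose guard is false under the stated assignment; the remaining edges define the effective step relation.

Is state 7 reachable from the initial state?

Answer: REACHABLE

Trace:
After dropping false guards: 11 live edges.
depth 0: {0}
depth 1: {2,3,7}  total {0,2,3,7}
depth 2: {4}  total {0,2,3,4,7}
depth 3: {5}  total {0,2,3,4,5,7}
depth 4: {6}  total {0,2,3,4,5,6,7}
R = {0,2,3,4,5,6,7}
trace reaching 7: a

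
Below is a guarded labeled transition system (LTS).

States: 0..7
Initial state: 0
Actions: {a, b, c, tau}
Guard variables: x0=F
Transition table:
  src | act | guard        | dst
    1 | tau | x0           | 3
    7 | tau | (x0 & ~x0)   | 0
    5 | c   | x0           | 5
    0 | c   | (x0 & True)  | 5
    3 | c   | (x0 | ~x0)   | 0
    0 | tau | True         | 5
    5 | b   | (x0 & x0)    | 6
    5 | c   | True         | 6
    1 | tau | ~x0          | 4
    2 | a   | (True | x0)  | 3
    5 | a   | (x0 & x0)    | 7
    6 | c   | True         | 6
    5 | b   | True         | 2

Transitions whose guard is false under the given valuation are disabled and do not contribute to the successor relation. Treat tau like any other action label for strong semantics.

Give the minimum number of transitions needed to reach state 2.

BFS to 2:
  L0 = {0}
  L1 = {5}
  L2 = {2,6}
2 enters at depth 2; path tau·b

Answer: 2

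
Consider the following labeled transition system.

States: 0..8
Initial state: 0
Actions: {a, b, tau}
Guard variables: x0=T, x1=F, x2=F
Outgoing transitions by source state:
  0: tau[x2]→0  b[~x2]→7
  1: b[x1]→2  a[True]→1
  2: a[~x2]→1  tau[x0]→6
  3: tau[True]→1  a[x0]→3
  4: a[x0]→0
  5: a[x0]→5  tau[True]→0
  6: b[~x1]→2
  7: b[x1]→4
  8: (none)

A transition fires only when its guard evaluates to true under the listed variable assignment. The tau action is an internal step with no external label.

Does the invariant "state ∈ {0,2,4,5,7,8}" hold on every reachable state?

Inv-set: {0,2,4,5,7,8}
Reach set: {0,7}
  0: ok
  7: ok

Answer: INVARIANT HOLDS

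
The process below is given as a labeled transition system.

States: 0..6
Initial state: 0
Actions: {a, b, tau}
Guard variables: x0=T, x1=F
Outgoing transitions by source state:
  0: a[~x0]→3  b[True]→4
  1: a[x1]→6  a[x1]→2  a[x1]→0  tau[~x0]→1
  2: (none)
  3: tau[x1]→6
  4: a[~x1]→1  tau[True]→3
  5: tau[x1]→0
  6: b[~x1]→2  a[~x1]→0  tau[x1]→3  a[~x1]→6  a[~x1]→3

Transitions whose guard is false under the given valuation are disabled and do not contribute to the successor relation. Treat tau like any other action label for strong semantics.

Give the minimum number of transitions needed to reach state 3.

Answer: 2

Trace:
Breadth-first toward 3:
  Layer 0: {0}
  Layer 1: {4}
  Layer 2: {1,3}
3 enters at depth 2; path b·tau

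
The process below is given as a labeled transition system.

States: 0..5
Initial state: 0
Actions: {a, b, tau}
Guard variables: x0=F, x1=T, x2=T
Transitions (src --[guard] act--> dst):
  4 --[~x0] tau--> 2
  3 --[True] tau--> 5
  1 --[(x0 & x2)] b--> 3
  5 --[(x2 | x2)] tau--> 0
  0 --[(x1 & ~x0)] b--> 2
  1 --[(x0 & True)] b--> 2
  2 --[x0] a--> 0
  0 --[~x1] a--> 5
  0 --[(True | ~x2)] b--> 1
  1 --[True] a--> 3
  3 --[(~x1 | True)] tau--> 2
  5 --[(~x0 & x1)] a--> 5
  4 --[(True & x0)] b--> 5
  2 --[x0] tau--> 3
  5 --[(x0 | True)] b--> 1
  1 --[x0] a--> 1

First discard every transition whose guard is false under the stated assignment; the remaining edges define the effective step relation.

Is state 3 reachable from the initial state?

Guard filter leaves 9 enabled edge(s).
depth 0: {0}
depth 1: {1,2}  now seen {0,1,2}
depth 2: {3}  now seen {0,1,2,3}
depth 3: {5}  now seen {0,1,2,3,5}
Reachable = {0,1,2,3,5}
Path to 3: b·a

Answer: REACHABLE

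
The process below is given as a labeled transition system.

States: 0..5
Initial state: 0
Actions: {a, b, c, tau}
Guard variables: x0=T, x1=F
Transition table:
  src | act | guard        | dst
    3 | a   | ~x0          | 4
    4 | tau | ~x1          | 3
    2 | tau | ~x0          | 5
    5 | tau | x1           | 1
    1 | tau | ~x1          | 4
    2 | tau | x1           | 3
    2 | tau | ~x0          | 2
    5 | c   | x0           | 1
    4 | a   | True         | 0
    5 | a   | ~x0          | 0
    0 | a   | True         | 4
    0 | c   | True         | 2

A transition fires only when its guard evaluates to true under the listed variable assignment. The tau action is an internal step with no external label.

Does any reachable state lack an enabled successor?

R = {0,2,3,4}
  0: a→4  c→2  [2 exit(s)]
  2: ∅  [no exit]
  3: ∅  [no exit]
  4: a→0  tau→3  [2 exit(s)]
trace reaching 2: c

Answer: DEADLOCK at state 2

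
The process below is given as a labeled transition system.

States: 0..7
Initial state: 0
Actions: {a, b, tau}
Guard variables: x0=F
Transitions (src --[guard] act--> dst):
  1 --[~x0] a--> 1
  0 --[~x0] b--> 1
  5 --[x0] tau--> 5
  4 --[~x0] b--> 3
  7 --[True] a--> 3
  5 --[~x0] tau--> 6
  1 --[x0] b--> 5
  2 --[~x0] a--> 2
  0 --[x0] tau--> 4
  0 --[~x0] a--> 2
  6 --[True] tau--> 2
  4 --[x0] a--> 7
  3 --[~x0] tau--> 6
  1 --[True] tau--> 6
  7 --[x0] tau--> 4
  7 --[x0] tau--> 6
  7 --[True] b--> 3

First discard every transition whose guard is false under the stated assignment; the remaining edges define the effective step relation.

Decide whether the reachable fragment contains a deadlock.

R = {0,1,2,6}
  0: a→2  b→1  [2 exit(s)]
  1: a→1  tau→6  [2 exit(s)]
  2: a→2  [1 exit(s)]
  6: tau→2  [1 exit(s)]

Answer: DEADLOCK-FREE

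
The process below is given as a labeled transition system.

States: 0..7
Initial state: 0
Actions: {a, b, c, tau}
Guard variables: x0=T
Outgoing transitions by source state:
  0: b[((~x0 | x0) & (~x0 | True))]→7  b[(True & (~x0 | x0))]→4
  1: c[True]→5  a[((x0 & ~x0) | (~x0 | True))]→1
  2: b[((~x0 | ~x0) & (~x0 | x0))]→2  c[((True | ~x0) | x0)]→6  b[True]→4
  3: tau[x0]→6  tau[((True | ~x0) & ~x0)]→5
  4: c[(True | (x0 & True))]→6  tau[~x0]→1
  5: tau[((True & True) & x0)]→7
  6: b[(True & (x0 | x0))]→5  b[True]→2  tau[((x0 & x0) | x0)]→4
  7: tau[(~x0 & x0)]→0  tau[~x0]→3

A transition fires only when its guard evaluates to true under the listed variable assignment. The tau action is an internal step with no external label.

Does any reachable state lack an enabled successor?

Reach set: {0,2,4,5,6,7}
  0: b→4  b→7  [2 exit(s)]
  2: b→4  c→6  [2 exit(s)]
  4: c→6  [1 exit(s)]
  5: tau→7  [1 exit(s)]
  6: b→2  b→5  tau→4  [3 exit(s)]
  7: ∅  [no exit]
witness 7: b

Answer: DEADLOCK at state 7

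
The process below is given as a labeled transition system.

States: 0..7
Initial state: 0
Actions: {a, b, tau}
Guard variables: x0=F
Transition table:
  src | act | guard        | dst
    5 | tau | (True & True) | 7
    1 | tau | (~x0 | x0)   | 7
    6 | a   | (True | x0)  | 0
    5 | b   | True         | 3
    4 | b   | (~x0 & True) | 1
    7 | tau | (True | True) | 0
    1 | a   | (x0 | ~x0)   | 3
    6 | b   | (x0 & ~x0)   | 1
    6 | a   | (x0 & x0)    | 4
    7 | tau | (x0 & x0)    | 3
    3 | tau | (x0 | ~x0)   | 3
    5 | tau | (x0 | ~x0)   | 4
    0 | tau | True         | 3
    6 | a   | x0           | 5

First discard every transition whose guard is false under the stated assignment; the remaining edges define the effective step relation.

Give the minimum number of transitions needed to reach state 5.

Answer: UNREACHABLE

Trace:
Layered search for 5:
  depth 0: {0}
  depth 1: {3}
5 never appears.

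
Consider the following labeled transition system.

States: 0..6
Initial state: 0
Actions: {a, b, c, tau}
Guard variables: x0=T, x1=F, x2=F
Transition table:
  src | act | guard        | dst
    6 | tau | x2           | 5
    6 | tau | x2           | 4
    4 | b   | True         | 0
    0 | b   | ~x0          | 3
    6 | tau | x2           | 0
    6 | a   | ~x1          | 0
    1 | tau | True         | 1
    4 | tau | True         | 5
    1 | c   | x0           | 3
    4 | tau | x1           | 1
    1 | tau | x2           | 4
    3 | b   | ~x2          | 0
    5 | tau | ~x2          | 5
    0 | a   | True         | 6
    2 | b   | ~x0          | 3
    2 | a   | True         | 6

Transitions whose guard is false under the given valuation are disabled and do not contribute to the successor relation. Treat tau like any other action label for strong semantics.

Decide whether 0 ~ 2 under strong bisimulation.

Answer: BISIMILAR

Trace:
Refine partition for ~:
  round 0: {{0,1,2,3,4,5,6}}
  round 1: {{0,2,6},{1},{3},{4},{5}}
stable after 2 split(s): 5 block(s)
0∈{0,2,6}, 2∈{0,2,6}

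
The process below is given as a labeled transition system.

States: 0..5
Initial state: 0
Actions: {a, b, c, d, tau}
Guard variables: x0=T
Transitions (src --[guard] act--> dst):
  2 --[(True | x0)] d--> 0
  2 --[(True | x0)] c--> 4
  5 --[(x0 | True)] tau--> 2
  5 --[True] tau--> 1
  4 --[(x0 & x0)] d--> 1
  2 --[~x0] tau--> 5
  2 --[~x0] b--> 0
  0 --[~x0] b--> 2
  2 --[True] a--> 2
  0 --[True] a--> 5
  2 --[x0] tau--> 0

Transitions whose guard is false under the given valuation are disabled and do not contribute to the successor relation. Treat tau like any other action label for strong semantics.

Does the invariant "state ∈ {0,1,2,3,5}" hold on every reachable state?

Answer: INVARIANT VIOLATED at state 4

Working:
Inv-set: {0,1,2,3,5}
Reachable = {0,1,2,4,5}
  0: ok
  1: ok
  2: ok
  4: outside
  5: ok
counterexample path to 4: a·tau·c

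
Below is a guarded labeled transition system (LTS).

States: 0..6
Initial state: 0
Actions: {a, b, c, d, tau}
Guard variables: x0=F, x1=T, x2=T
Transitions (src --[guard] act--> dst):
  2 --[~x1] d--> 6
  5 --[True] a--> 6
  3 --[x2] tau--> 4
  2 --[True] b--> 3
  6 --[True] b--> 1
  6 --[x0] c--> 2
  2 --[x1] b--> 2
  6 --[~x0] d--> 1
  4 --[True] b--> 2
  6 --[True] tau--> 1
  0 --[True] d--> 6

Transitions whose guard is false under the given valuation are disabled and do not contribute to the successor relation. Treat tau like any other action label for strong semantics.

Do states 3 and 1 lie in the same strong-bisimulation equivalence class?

Answer: NOT BISIMILAR

Working:
Refine partition for ~:
  round 0: {{0,1,2,3,4,5,6}}
  round 1: {{0},{1},{2,4},{3},{5},{6}}
  round 2: {{0},{1},{2},{3},{4},{5},{6}}
7 equivalence class(es) (converged in 3)
3∈{3}, 1∈{1}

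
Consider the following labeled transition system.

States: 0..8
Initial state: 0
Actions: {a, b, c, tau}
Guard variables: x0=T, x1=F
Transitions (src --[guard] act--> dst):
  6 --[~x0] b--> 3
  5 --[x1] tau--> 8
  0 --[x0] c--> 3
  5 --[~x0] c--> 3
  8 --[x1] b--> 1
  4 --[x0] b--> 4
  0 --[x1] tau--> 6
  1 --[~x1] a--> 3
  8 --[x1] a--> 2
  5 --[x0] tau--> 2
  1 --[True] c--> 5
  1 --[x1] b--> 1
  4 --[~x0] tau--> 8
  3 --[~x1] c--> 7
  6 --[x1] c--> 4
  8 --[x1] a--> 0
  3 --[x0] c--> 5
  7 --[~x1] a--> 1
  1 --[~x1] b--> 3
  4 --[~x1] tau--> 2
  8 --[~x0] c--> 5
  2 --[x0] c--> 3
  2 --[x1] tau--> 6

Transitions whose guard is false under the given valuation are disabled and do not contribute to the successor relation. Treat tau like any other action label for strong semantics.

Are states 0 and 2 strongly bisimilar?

Compute ~ classes (split until stable):
  round 0: {{0,1,2,3,4,5,6,7,8}}
  round 1: {{0,2,3},{1},{4},{5},{6,8},{7}}
  round 2: {{0,2},{1},{3},{4},{5},{6,8},{7}}
stable after 3 split(s): 7 block(s)
[0]={0,2}  [2]={0,2}

Answer: BISIMILAR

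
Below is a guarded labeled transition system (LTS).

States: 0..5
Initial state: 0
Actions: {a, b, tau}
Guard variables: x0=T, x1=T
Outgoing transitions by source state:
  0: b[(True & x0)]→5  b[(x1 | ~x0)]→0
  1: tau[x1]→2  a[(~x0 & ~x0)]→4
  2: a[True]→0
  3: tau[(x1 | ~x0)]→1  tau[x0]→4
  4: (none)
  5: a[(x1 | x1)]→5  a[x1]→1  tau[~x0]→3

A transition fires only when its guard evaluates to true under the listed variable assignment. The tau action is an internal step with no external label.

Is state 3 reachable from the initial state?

Answer: UNREACHABLE

Analysis:
Guard filter leaves 8 enabled edge(s).
depth 0: {0}
depth 1: {5}  total {0,5}
depth 2: {1}  total {0,1,5}
depth 3: {2}  total {0,1,2,5}
Reach set: {0,1,2,5}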